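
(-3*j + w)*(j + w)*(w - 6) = -3*j^2*w + 18*j^2 - 2*j*w^2 + 12*j*w + w^3 - 6*w^2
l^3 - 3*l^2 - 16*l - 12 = (l - 6)*(l + 1)*(l + 2)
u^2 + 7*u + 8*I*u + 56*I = (u + 7)*(u + 8*I)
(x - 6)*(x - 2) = x^2 - 8*x + 12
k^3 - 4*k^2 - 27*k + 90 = (k - 6)*(k - 3)*(k + 5)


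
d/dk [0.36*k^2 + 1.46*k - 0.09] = 0.72*k + 1.46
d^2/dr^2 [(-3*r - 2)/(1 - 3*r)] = 54/(3*r - 1)^3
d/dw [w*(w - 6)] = 2*w - 6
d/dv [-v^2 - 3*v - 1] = -2*v - 3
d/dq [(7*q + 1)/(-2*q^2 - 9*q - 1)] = 2*(7*q^2 + 2*q + 1)/(4*q^4 + 36*q^3 + 85*q^2 + 18*q + 1)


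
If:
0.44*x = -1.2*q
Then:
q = -0.366666666666667*x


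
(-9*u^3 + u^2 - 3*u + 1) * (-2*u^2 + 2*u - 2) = 18*u^5 - 20*u^4 + 26*u^3 - 10*u^2 + 8*u - 2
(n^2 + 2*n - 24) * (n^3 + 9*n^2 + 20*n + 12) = n^5 + 11*n^4 + 14*n^3 - 164*n^2 - 456*n - 288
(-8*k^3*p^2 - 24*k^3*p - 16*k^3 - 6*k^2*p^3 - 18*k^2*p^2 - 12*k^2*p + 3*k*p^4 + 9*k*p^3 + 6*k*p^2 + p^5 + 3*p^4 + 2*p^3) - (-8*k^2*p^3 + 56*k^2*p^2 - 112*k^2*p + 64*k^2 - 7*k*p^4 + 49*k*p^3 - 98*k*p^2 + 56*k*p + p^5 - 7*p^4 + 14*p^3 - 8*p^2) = -8*k^3*p^2 - 24*k^3*p - 16*k^3 + 2*k^2*p^3 - 74*k^2*p^2 + 100*k^2*p - 64*k^2 + 10*k*p^4 - 40*k*p^3 + 104*k*p^2 - 56*k*p + 10*p^4 - 12*p^3 + 8*p^2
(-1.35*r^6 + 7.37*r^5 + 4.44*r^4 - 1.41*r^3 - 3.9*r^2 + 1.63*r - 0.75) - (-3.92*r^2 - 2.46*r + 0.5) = -1.35*r^6 + 7.37*r^5 + 4.44*r^4 - 1.41*r^3 + 0.02*r^2 + 4.09*r - 1.25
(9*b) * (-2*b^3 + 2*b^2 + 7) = -18*b^4 + 18*b^3 + 63*b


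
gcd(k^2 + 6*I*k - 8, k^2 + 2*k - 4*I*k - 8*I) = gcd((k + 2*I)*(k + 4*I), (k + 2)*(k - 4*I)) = 1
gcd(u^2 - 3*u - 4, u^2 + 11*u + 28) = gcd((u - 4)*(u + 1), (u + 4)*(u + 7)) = 1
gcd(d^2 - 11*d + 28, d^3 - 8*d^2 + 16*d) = d - 4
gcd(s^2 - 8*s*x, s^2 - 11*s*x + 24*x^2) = -s + 8*x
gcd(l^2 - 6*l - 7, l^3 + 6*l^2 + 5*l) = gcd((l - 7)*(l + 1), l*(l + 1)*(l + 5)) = l + 1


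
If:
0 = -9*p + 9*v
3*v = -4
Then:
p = -4/3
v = -4/3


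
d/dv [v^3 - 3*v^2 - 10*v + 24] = 3*v^2 - 6*v - 10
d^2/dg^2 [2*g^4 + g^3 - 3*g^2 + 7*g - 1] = 24*g^2 + 6*g - 6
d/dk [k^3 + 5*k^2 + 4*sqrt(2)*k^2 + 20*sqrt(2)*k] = 3*k^2 + 10*k + 8*sqrt(2)*k + 20*sqrt(2)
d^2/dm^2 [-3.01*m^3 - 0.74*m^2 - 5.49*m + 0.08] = -18.06*m - 1.48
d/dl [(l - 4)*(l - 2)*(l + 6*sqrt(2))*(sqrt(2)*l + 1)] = 4*sqrt(2)*l^3 - 18*sqrt(2)*l^2 + 39*l^2 - 156*l + 28*sqrt(2)*l - 36*sqrt(2) + 104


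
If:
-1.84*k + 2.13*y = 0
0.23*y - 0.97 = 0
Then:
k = 4.88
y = 4.22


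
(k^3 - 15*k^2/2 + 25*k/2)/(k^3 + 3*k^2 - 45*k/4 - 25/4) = 2*k*(k - 5)/(2*k^2 + 11*k + 5)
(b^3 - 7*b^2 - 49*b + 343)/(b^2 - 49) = b - 7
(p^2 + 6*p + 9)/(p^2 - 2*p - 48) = (p^2 + 6*p + 9)/(p^2 - 2*p - 48)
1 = 1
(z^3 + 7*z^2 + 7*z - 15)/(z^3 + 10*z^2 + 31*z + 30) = (z - 1)/(z + 2)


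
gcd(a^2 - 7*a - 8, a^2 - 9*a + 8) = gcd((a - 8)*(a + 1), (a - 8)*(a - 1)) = a - 8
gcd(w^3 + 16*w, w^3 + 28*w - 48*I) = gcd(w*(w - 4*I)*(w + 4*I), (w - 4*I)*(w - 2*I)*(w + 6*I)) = w - 4*I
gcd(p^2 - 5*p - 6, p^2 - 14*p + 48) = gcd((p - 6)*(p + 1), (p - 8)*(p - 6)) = p - 6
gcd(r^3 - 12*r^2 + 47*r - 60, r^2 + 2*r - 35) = r - 5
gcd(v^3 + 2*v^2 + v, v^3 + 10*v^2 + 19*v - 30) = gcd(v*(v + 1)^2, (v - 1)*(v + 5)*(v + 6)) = 1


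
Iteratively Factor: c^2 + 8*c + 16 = (c + 4)*(c + 4)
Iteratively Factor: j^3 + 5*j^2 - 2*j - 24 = (j - 2)*(j^2 + 7*j + 12) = (j - 2)*(j + 3)*(j + 4)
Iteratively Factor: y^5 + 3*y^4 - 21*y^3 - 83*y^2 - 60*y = (y + 1)*(y^4 + 2*y^3 - 23*y^2 - 60*y) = (y + 1)*(y + 3)*(y^3 - y^2 - 20*y) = (y - 5)*(y + 1)*(y + 3)*(y^2 + 4*y) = (y - 5)*(y + 1)*(y + 3)*(y + 4)*(y)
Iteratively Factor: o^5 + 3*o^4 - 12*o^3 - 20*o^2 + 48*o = (o + 4)*(o^4 - o^3 - 8*o^2 + 12*o) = o*(o + 4)*(o^3 - o^2 - 8*o + 12) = o*(o - 2)*(o + 4)*(o^2 + o - 6) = o*(o - 2)^2*(o + 4)*(o + 3)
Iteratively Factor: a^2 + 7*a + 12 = (a + 3)*(a + 4)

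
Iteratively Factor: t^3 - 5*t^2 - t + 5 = (t - 5)*(t^2 - 1) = (t - 5)*(t - 1)*(t + 1)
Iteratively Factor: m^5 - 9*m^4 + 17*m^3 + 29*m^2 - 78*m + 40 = (m - 1)*(m^4 - 8*m^3 + 9*m^2 + 38*m - 40) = (m - 4)*(m - 1)*(m^3 - 4*m^2 - 7*m + 10) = (m - 4)*(m - 1)^2*(m^2 - 3*m - 10) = (m - 5)*(m - 4)*(m - 1)^2*(m + 2)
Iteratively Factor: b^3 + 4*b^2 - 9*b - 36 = (b + 3)*(b^2 + b - 12) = (b + 3)*(b + 4)*(b - 3)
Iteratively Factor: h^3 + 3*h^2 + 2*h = (h + 1)*(h^2 + 2*h) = h*(h + 1)*(h + 2)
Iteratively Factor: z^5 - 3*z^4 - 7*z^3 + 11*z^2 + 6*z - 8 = (z - 4)*(z^4 + z^3 - 3*z^2 - z + 2) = (z - 4)*(z - 1)*(z^3 + 2*z^2 - z - 2) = (z - 4)*(z - 1)^2*(z^2 + 3*z + 2) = (z - 4)*(z - 1)^2*(z + 2)*(z + 1)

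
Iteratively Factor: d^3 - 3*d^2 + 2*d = (d)*(d^2 - 3*d + 2) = d*(d - 2)*(d - 1)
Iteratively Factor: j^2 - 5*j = (j)*(j - 5)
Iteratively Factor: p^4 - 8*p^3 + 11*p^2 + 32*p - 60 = (p - 5)*(p^3 - 3*p^2 - 4*p + 12) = (p - 5)*(p - 3)*(p^2 - 4) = (p - 5)*(p - 3)*(p - 2)*(p + 2)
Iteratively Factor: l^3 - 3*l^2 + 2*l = (l - 1)*(l^2 - 2*l) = l*(l - 1)*(l - 2)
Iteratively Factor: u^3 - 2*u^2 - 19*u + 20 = (u - 1)*(u^2 - u - 20) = (u - 5)*(u - 1)*(u + 4)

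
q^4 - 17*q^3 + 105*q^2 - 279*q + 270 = (q - 6)*(q - 5)*(q - 3)^2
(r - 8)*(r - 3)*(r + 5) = r^3 - 6*r^2 - 31*r + 120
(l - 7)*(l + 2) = l^2 - 5*l - 14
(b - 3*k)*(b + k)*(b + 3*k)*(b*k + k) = b^4*k + b^3*k^2 + b^3*k - 9*b^2*k^3 + b^2*k^2 - 9*b*k^4 - 9*b*k^3 - 9*k^4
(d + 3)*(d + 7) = d^2 + 10*d + 21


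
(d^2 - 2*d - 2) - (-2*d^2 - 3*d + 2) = 3*d^2 + d - 4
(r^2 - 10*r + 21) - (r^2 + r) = 21 - 11*r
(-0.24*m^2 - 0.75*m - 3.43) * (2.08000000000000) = -0.4992*m^2 - 1.56*m - 7.1344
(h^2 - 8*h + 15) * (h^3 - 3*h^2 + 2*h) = h^5 - 11*h^4 + 41*h^3 - 61*h^2 + 30*h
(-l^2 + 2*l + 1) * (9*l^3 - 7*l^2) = -9*l^5 + 25*l^4 - 5*l^3 - 7*l^2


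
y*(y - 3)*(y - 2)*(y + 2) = y^4 - 3*y^3 - 4*y^2 + 12*y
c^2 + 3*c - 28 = (c - 4)*(c + 7)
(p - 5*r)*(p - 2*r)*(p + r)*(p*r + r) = p^4*r - 6*p^3*r^2 + p^3*r + 3*p^2*r^3 - 6*p^2*r^2 + 10*p*r^4 + 3*p*r^3 + 10*r^4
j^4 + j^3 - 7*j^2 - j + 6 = (j - 2)*(j - 1)*(j + 1)*(j + 3)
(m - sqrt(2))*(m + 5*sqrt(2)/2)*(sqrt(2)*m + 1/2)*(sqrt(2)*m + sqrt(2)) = 2*m^4 + 2*m^3 + 7*sqrt(2)*m^3/2 - 17*m^2/2 + 7*sqrt(2)*m^2/2 - 17*m/2 - 5*sqrt(2)*m/2 - 5*sqrt(2)/2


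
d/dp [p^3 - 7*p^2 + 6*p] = 3*p^2 - 14*p + 6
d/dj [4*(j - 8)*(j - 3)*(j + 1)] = 12*j^2 - 80*j + 52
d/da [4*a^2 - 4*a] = 8*a - 4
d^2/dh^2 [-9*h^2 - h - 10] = -18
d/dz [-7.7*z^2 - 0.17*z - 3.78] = -15.4*z - 0.17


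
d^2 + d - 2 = (d - 1)*(d + 2)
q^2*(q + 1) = q^3 + q^2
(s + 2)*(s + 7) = s^2 + 9*s + 14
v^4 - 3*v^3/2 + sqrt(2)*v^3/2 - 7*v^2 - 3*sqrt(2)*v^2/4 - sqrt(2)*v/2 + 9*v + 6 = (v - 2)*(v + 1/2)*(v - 3*sqrt(2)/2)*(v + 2*sqrt(2))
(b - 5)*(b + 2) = b^2 - 3*b - 10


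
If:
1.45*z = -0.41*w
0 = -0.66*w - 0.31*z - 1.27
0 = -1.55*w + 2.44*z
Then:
No Solution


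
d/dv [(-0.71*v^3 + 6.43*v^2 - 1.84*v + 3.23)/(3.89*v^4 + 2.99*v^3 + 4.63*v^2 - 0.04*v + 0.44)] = (2.7619*v^6 - 50.0254*v^5 - 1.04020000000001*v^4 - 39.1988*v^3 - 21.6483*v^2 - 24.2514*v - 0.6804)/(15.1321*v^8 + 23.2622*v^7 + 44.9615*v^6 + 27.3762*v^5 + 24.6209*v^4 + 2.2608*v^3 + 4.076*v^2 - 0.0352*v + 0.1936)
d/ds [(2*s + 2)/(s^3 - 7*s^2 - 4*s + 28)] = 4*(-s^3 + 2*s^2 + 7*s + 16)/(s^6 - 14*s^5 + 41*s^4 + 112*s^3 - 376*s^2 - 224*s + 784)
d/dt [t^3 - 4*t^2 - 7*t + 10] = 3*t^2 - 8*t - 7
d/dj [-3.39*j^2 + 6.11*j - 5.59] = 6.11 - 6.78*j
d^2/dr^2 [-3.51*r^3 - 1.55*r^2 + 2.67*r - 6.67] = -21.06*r - 3.1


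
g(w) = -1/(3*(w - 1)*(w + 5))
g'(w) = 1/(3*(w - 1)*(w + 5)^2) + 1/(3*(w - 1)^2*(w + 5))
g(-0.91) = 0.04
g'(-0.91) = 0.01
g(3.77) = -0.01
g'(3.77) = 0.01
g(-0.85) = 0.04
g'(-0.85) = 0.01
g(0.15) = 0.08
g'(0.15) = 0.07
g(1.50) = -0.10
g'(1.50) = 0.22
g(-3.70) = 0.05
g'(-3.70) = -0.03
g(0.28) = 0.09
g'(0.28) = 0.11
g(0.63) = 0.16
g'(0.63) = 0.40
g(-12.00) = 0.00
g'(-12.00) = 0.00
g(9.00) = 0.00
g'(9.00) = 0.00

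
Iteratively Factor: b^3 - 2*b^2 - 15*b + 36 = (b - 3)*(b^2 + b - 12) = (b - 3)^2*(b + 4)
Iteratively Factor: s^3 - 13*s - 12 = (s - 4)*(s^2 + 4*s + 3) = (s - 4)*(s + 3)*(s + 1)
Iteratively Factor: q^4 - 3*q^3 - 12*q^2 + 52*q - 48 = (q - 3)*(q^3 - 12*q + 16) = (q - 3)*(q - 2)*(q^2 + 2*q - 8) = (q - 3)*(q - 2)*(q + 4)*(q - 2)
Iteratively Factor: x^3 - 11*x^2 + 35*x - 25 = (x - 5)*(x^2 - 6*x + 5) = (x - 5)^2*(x - 1)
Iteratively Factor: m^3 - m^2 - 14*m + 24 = (m + 4)*(m^2 - 5*m + 6) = (m - 3)*(m + 4)*(m - 2)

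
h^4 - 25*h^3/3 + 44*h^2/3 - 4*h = h*(h - 6)*(h - 2)*(h - 1/3)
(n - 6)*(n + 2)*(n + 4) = n^3 - 28*n - 48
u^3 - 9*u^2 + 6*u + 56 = (u - 7)*(u - 4)*(u + 2)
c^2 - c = c*(c - 1)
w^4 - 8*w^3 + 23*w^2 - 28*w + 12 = (w - 3)*(w - 2)^2*(w - 1)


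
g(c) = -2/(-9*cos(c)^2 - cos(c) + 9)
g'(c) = -2*(-18*sin(c)*cos(c) - sin(c))/(-9*cos(c)^2 - cos(c) + 9)^2 = 2*(18*cos(c) + 1)*sin(c)/(-9*sin(c)^2 + cos(c))^2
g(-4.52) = -0.23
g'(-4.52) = -0.06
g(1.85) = -0.23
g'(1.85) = -0.10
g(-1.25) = -0.26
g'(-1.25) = -0.21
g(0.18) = 2.88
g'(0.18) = 13.85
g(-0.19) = 3.03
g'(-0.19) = -16.15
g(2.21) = -0.31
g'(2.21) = -0.38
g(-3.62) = -0.72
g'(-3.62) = -1.77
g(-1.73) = -0.22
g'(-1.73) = 0.05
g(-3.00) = -1.71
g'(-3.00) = 3.47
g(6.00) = 7.77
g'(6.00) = -154.07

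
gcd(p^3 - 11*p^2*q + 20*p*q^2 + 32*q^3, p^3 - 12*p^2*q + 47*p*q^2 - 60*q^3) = p - 4*q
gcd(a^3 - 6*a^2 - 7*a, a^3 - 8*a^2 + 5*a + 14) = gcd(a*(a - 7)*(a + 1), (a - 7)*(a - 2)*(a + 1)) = a^2 - 6*a - 7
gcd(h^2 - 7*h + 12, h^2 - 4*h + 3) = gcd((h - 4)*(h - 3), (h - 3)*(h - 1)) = h - 3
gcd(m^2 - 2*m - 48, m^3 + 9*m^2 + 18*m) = m + 6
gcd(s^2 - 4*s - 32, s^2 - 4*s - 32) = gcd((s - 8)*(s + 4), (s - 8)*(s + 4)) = s^2 - 4*s - 32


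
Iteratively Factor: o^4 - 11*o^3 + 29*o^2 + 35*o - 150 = (o - 3)*(o^3 - 8*o^2 + 5*o + 50) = (o - 5)*(o - 3)*(o^2 - 3*o - 10) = (o - 5)^2*(o - 3)*(o + 2)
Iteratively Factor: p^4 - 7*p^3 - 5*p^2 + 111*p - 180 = (p - 3)*(p^3 - 4*p^2 - 17*p + 60) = (p - 5)*(p - 3)*(p^2 + p - 12) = (p - 5)*(p - 3)^2*(p + 4)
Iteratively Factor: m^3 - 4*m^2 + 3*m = (m - 1)*(m^2 - 3*m) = (m - 3)*(m - 1)*(m)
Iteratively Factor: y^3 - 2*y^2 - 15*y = (y + 3)*(y^2 - 5*y) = (y - 5)*(y + 3)*(y)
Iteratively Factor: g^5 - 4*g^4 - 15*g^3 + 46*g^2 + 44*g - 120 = (g - 5)*(g^4 + g^3 - 10*g^2 - 4*g + 24) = (g - 5)*(g - 2)*(g^3 + 3*g^2 - 4*g - 12) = (g - 5)*(g - 2)*(g + 2)*(g^2 + g - 6) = (g - 5)*(g - 2)^2*(g + 2)*(g + 3)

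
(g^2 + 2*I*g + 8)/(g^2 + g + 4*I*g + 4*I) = (g - 2*I)/(g + 1)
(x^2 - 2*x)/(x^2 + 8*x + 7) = x*(x - 2)/(x^2 + 8*x + 7)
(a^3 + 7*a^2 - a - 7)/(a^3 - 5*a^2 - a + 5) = (a + 7)/(a - 5)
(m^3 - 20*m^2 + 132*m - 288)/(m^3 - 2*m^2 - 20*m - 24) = (m^2 - 14*m + 48)/(m^2 + 4*m + 4)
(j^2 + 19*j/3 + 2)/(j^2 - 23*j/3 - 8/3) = (j + 6)/(j - 8)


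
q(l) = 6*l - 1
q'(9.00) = 6.00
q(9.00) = 53.00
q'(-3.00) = 6.00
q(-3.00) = -19.00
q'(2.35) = 6.00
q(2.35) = 13.10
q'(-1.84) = 6.00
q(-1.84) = -12.04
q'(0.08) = 6.00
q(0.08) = -0.52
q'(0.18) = 6.00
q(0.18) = 0.08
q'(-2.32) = 6.00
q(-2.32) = -14.92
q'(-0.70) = 6.00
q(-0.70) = -5.20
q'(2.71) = 6.00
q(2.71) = 15.26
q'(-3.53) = 6.00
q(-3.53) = -22.18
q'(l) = 6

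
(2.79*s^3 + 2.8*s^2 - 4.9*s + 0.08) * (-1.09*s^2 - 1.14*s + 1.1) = -3.0411*s^5 - 6.2326*s^4 + 5.218*s^3 + 8.5788*s^2 - 5.4812*s + 0.088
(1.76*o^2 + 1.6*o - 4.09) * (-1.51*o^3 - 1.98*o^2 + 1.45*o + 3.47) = -2.6576*o^5 - 5.9008*o^4 + 5.5599*o^3 + 16.5254*o^2 - 0.378499999999999*o - 14.1923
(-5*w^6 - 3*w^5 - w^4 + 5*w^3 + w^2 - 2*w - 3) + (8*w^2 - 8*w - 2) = -5*w^6 - 3*w^5 - w^4 + 5*w^3 + 9*w^2 - 10*w - 5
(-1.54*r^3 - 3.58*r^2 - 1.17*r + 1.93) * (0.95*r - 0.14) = -1.463*r^4 - 3.1854*r^3 - 0.6103*r^2 + 1.9973*r - 0.2702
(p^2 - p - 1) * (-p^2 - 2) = -p^4 + p^3 - p^2 + 2*p + 2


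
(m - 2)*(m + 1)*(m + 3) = m^3 + 2*m^2 - 5*m - 6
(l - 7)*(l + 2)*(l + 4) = l^3 - l^2 - 34*l - 56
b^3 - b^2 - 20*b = b*(b - 5)*(b + 4)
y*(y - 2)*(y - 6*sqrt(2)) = y^3 - 6*sqrt(2)*y^2 - 2*y^2 + 12*sqrt(2)*y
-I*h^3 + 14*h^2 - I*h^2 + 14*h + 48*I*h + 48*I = (h + 6*I)*(h + 8*I)*(-I*h - I)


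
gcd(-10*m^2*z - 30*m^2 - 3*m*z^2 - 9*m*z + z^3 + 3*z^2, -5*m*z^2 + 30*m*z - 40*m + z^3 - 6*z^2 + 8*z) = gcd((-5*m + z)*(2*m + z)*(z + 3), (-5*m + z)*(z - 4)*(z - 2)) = -5*m + z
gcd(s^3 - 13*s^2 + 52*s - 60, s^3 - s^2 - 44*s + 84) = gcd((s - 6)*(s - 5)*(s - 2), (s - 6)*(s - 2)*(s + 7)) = s^2 - 8*s + 12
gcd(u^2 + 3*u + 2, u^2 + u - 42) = 1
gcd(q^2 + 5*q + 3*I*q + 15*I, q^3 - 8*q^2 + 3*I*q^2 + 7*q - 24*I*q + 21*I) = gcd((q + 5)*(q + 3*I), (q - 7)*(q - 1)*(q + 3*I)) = q + 3*I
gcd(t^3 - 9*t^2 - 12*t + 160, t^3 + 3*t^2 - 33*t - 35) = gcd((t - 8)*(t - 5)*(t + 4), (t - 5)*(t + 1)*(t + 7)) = t - 5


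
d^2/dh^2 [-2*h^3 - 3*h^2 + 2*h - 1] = -12*h - 6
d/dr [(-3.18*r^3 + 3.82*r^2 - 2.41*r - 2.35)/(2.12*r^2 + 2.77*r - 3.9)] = (-6.7416*r^4 - 17.6172*r^3 + 52.8966*r^2 - 19.832*r + 15.9085)/(4.4944*r^4 + 11.7448*r^3 - 8.8631*r^2 - 21.606*r + 15.21)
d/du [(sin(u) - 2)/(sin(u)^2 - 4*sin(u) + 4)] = -cos(u)/(sin(u) - 2)^2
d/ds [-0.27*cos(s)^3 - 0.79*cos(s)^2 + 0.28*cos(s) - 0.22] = (0.81*cos(s)^2 + 1.58*cos(s) - 0.28)*sin(s)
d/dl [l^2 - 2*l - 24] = 2*l - 2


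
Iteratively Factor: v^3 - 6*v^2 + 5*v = (v)*(v^2 - 6*v + 5) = v*(v - 5)*(v - 1)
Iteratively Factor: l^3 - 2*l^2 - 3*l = (l)*(l^2 - 2*l - 3) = l*(l - 3)*(l + 1)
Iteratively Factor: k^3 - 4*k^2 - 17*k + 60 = (k - 3)*(k^2 - k - 20) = (k - 5)*(k - 3)*(k + 4)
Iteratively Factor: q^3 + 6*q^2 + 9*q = (q + 3)*(q^2 + 3*q) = (q + 3)^2*(q)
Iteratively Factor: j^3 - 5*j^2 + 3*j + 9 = (j - 3)*(j^2 - 2*j - 3) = (j - 3)^2*(j + 1)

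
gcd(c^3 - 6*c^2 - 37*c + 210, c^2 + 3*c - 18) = c + 6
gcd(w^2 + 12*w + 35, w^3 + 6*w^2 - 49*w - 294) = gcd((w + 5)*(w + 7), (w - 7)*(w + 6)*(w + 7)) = w + 7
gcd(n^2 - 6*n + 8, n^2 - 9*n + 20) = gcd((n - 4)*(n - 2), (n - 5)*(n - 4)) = n - 4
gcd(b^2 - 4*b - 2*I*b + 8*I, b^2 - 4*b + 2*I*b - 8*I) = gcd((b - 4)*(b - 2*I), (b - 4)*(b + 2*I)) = b - 4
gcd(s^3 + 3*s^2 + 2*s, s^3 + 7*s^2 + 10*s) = s^2 + 2*s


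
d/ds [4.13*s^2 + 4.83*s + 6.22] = 8.26*s + 4.83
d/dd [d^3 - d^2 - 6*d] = 3*d^2 - 2*d - 6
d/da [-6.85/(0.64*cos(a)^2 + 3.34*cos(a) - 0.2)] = -(8.768*cos(a) + 22.879)*sin(a)/(0.64*cos(a)^2 + 3.34*cos(a) - 0.2)^2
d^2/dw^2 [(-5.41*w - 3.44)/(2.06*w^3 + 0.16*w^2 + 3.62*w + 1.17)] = (-137.747256*w^5 - 185.874624*w^4 + 62.2687279999999*w^3 + 2.025192*w^2 + 43.868352*w - 43.043308)/(8.741816*w^9 + 2.036928*w^8 + 46.243704*w^7 + 22.058044*w^6 + 83.577*w^5 + 58.729512*w^4 + 59.963714*w^3 + 46.653516*w^2 + 14.866254*w + 1.601613)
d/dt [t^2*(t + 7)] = t*(3*t + 14)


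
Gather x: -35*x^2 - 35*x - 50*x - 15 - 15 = -35*x^2 - 85*x - 30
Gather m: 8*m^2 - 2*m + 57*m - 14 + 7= 8*m^2 + 55*m - 7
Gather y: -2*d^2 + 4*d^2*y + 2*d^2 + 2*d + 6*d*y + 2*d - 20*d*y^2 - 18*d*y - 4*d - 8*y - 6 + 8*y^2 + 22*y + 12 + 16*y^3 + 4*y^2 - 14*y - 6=16*y^3 + y^2*(12 - 20*d) + y*(4*d^2 - 12*d)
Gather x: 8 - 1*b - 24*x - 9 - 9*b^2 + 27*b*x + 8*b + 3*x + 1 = -9*b^2 + 7*b + x*(27*b - 21)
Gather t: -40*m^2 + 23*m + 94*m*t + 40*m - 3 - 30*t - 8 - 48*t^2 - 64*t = -40*m^2 + 63*m - 48*t^2 + t*(94*m - 94) - 11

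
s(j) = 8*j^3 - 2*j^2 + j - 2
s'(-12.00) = 3505.00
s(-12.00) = -14126.00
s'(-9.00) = 1981.00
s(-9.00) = -6005.00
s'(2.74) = 170.22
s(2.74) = 150.29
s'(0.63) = 8.01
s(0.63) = -0.16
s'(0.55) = 6.06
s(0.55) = -0.72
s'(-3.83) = 368.37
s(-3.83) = -484.62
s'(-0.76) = 17.90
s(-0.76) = -7.43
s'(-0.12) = 1.83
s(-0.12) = -2.16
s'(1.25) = 33.50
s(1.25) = 11.75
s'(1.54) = 51.76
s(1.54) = 24.01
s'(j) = 24*j^2 - 4*j + 1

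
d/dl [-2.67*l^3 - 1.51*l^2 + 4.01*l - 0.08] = -8.01*l^2 - 3.02*l + 4.01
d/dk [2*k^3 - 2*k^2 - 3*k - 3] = 6*k^2 - 4*k - 3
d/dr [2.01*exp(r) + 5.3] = 2.01*exp(r)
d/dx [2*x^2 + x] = 4*x + 1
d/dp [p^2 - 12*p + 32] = 2*p - 12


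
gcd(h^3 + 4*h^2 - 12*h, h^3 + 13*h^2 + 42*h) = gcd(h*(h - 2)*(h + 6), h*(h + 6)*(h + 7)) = h^2 + 6*h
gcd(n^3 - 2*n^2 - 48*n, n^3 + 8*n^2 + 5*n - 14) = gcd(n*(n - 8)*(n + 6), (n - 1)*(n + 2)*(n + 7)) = 1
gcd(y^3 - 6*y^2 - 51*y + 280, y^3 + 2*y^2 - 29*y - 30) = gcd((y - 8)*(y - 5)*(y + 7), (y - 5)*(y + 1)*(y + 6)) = y - 5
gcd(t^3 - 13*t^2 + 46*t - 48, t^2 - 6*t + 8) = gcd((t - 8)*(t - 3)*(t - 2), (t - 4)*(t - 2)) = t - 2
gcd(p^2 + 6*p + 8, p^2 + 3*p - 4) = p + 4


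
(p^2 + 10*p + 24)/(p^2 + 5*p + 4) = (p + 6)/(p + 1)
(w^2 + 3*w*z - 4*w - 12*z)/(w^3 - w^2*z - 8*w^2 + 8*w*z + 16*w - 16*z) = (-w - 3*z)/(-w^2 + w*z + 4*w - 4*z)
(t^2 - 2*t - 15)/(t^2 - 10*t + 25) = (t + 3)/(t - 5)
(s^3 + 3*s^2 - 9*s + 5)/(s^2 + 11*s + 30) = (s^2 - 2*s + 1)/(s + 6)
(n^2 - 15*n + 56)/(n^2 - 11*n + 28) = (n - 8)/(n - 4)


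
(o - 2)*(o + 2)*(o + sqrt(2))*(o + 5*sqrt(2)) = o^4 + 6*sqrt(2)*o^3 + 6*o^2 - 24*sqrt(2)*o - 40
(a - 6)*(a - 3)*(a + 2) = a^3 - 7*a^2 + 36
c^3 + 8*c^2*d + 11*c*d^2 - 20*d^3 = (c - d)*(c + 4*d)*(c + 5*d)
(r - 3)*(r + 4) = r^2 + r - 12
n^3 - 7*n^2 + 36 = (n - 6)*(n - 3)*(n + 2)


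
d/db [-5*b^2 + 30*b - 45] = 30 - 10*b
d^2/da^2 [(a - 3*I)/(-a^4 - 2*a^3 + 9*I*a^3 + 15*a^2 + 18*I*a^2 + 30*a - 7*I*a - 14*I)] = (-12*a^5 + a^4*(-32 + 180*I) + a^3*(990 + 440*I) + a^2*(2328 - 1974*I) + a*(306 - 4712*I) - 1064 - 2754*I)/(a^10 + a^9*(6 - 25*I) + a^8*(-225 - 150*I) + a^7*(-1414 + 761*I) + a^6*(-505 + 6166*I) + a^5*(12138 + 10065*I) + a^4*(26549 - 7514*I) + a^3*(9598 - 31661*I) + a^2*(-18228 - 19278*I) + a*(-12152 + 4116*I) + 2744*I)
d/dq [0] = 0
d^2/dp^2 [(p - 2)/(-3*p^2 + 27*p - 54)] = 2*(-(p - 2)*(2*p - 9)^2 + (3*p - 11)*(p^2 - 9*p + 18))/(3*(p^2 - 9*p + 18)^3)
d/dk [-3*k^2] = -6*k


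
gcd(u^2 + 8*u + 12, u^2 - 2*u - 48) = u + 6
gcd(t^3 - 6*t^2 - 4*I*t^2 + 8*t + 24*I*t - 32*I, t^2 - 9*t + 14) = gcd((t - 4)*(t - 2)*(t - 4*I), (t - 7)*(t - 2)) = t - 2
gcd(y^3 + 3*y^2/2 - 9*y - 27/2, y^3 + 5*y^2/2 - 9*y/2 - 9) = y^2 + 9*y/2 + 9/2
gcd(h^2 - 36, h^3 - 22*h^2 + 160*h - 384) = h - 6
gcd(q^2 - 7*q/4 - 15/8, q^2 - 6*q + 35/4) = q - 5/2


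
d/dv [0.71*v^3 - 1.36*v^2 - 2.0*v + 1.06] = 2.13*v^2 - 2.72*v - 2.0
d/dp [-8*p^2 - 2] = -16*p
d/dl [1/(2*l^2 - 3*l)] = (3 - 4*l)/(l^2*(2*l - 3)^2)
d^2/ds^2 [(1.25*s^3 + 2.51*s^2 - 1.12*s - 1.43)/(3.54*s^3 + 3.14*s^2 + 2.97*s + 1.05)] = (5.6843418860808e-14*s^7 + 35.1196319999999*s^6 - 163.065852*s^5 - 503.831916*s^4 - 416.480666*s^3 - 151.111362*s^2 - 17.698914*s - 3.278364)/(44.361864*s^9 + 118.047672*s^8 + 216.365508*s^7 + 268.513676*s^6 + 251.555274*s^5 + 180.387558*s^4 + 96.659163*s^3 + 38.171385*s^2 + 9.823275*s + 1.157625)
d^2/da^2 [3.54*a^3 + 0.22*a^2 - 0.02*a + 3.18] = 21.24*a + 0.44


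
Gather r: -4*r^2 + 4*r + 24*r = -4*r^2 + 28*r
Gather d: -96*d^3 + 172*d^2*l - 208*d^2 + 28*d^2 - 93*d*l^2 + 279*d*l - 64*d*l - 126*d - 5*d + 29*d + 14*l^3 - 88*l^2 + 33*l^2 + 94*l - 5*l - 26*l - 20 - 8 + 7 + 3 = -96*d^3 + d^2*(172*l - 180) + d*(-93*l^2 + 215*l - 102) + 14*l^3 - 55*l^2 + 63*l - 18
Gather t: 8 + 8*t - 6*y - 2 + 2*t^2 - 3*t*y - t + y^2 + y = 2*t^2 + t*(7 - 3*y) + y^2 - 5*y + 6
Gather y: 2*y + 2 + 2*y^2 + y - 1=2*y^2 + 3*y + 1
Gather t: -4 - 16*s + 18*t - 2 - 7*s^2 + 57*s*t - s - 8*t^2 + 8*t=-7*s^2 - 17*s - 8*t^2 + t*(57*s + 26) - 6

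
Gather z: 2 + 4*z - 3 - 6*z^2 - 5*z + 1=-6*z^2 - z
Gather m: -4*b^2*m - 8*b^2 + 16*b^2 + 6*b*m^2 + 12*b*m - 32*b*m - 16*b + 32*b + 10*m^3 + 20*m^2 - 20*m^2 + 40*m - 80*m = 8*b^2 + 6*b*m^2 + 16*b + 10*m^3 + m*(-4*b^2 - 20*b - 40)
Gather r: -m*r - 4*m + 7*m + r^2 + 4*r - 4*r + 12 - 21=-m*r + 3*m + r^2 - 9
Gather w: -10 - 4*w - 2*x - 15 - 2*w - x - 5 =-6*w - 3*x - 30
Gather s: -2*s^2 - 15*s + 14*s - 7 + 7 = -2*s^2 - s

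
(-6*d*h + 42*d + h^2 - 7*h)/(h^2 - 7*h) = (-6*d + h)/h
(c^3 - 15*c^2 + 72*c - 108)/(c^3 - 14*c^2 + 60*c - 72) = (c - 3)/(c - 2)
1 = 1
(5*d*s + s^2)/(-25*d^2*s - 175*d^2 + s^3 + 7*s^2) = s/(-5*d*s - 35*d + s^2 + 7*s)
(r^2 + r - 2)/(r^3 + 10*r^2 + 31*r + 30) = (r - 1)/(r^2 + 8*r + 15)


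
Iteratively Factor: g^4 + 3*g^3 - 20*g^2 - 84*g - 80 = (g - 5)*(g^3 + 8*g^2 + 20*g + 16) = (g - 5)*(g + 2)*(g^2 + 6*g + 8) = (g - 5)*(g + 2)*(g + 4)*(g + 2)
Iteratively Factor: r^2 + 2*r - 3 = (r + 3)*(r - 1)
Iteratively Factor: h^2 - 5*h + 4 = (h - 1)*(h - 4)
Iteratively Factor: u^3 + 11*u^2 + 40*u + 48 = (u + 4)*(u^2 + 7*u + 12) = (u + 3)*(u + 4)*(u + 4)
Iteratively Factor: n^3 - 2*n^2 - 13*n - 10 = (n + 2)*(n^2 - 4*n - 5) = (n + 1)*(n + 2)*(n - 5)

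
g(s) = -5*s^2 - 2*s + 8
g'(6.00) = -62.00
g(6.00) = -184.00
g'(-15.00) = 148.00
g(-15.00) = -1087.00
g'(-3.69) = 34.90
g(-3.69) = -52.70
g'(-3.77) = 35.70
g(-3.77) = -55.52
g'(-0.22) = 0.20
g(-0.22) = 8.20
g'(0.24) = -4.40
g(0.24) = 7.23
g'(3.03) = -32.30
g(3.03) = -43.96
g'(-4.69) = 44.90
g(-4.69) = -92.60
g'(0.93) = -11.30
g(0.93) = 1.82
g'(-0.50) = 3.00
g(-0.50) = 7.75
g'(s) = -10*s - 2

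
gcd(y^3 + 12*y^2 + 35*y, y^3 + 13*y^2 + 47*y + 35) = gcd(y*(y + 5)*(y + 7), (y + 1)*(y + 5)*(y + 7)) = y^2 + 12*y + 35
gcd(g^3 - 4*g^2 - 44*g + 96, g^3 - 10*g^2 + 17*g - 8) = g - 8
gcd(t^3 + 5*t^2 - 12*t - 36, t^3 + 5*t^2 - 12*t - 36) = t^3 + 5*t^2 - 12*t - 36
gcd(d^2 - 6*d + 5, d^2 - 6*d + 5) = d^2 - 6*d + 5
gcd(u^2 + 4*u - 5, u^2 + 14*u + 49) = 1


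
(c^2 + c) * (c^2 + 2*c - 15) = c^4 + 3*c^3 - 13*c^2 - 15*c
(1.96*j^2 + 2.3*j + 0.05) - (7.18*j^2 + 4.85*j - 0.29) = -5.22*j^2 - 2.55*j + 0.34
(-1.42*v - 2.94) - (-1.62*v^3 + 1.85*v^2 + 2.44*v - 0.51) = 1.62*v^3 - 1.85*v^2 - 3.86*v - 2.43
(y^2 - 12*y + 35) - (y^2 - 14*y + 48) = 2*y - 13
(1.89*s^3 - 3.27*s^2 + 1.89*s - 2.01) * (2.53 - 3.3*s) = -6.237*s^4 + 15.5727*s^3 - 14.5101*s^2 + 11.4147*s - 5.0853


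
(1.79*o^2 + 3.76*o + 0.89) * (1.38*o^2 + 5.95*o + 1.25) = 2.4702*o^4 + 15.8393*o^3 + 25.8377*o^2 + 9.9955*o + 1.1125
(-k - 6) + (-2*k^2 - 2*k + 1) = -2*k^2 - 3*k - 5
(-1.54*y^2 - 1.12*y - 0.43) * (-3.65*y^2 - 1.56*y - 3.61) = 5.621*y^4 + 6.4904*y^3 + 8.8761*y^2 + 4.714*y + 1.5523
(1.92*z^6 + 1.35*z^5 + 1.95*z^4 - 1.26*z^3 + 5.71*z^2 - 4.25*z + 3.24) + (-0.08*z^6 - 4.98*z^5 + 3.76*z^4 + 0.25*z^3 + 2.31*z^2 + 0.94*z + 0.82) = 1.84*z^6 - 3.63*z^5 + 5.71*z^4 - 1.01*z^3 + 8.02*z^2 - 3.31*z + 4.06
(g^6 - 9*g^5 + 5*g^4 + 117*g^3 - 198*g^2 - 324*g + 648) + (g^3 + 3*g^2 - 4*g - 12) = g^6 - 9*g^5 + 5*g^4 + 118*g^3 - 195*g^2 - 328*g + 636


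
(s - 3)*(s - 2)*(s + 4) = s^3 - s^2 - 14*s + 24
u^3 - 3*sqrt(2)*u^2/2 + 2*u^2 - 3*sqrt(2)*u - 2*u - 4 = (u + 2)*(u - 2*sqrt(2))*(u + sqrt(2)/2)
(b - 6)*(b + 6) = b^2 - 36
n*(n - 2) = n^2 - 2*n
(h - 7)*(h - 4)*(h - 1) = h^3 - 12*h^2 + 39*h - 28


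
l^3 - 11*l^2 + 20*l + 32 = (l - 8)*(l - 4)*(l + 1)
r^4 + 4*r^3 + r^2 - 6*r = r*(r - 1)*(r + 2)*(r + 3)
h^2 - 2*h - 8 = (h - 4)*(h + 2)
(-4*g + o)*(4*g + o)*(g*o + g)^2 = -16*g^4*o^2 - 32*g^4*o - 16*g^4 + g^2*o^4 + 2*g^2*o^3 + g^2*o^2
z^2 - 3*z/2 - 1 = (z - 2)*(z + 1/2)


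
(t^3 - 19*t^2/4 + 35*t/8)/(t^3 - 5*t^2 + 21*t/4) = (4*t - 5)/(2*(2*t - 3))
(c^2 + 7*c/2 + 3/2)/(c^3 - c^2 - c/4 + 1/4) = 2*(c + 3)/(2*c^2 - 3*c + 1)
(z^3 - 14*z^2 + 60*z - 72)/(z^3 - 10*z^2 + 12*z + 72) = (z - 2)/(z + 2)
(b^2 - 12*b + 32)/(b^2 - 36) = (b^2 - 12*b + 32)/(b^2 - 36)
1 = 1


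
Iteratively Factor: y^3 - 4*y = (y - 2)*(y^2 + 2*y) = (y - 2)*(y + 2)*(y)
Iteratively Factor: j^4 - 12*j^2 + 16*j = (j - 2)*(j^3 + 2*j^2 - 8*j) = (j - 2)*(j + 4)*(j^2 - 2*j) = j*(j - 2)*(j + 4)*(j - 2)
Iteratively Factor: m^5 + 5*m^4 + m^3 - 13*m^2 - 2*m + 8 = (m - 1)*(m^4 + 6*m^3 + 7*m^2 - 6*m - 8) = (m - 1)*(m + 2)*(m^3 + 4*m^2 - m - 4) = (m - 1)*(m + 1)*(m + 2)*(m^2 + 3*m - 4) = (m - 1)^2*(m + 1)*(m + 2)*(m + 4)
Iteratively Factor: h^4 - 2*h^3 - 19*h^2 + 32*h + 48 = (h - 4)*(h^3 + 2*h^2 - 11*h - 12) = (h - 4)*(h + 1)*(h^2 + h - 12) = (h - 4)*(h - 3)*(h + 1)*(h + 4)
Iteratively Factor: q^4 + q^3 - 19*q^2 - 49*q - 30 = (q + 1)*(q^3 - 19*q - 30) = (q - 5)*(q + 1)*(q^2 + 5*q + 6) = (q - 5)*(q + 1)*(q + 3)*(q + 2)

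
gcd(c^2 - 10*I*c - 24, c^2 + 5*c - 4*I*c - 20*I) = c - 4*I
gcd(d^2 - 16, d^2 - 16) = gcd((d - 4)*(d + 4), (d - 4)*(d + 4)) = d^2 - 16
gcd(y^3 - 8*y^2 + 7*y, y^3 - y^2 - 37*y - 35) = y - 7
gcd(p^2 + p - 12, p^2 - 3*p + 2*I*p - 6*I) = p - 3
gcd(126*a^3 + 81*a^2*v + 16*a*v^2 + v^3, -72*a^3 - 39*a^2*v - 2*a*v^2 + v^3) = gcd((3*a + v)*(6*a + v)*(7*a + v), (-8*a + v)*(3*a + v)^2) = 3*a + v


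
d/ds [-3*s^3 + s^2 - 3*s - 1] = -9*s^2 + 2*s - 3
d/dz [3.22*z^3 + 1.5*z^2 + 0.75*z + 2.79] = 9.66*z^2 + 3.0*z + 0.75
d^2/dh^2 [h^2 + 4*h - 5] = 2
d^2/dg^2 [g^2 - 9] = 2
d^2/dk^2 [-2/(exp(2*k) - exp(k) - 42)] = 2*(2*(2*exp(k) - 1)^2*exp(k) + (4*exp(k) - 1)*(-exp(2*k) + exp(k) + 42))*exp(k)/(-exp(2*k) + exp(k) + 42)^3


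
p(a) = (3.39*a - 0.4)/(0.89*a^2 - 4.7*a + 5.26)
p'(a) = (4.7 - 1.78*a)*(3.39*a - 0.4)/(0.89*a^2 - 4.7*a + 5.26)^2 + 3.39/(0.89*a^2 - 4.7*a + 5.26)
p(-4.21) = -0.36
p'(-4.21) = -0.02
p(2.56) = -8.81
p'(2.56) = -2.27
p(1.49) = 19.97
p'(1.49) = 190.16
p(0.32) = 0.18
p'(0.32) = 1.07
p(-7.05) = -0.29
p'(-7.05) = -0.02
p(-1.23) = -0.37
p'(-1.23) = 0.07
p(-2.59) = -0.39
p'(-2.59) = -0.01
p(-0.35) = -0.23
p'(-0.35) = 0.31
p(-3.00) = -0.39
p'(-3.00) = -0.02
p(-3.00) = -0.39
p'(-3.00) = -0.02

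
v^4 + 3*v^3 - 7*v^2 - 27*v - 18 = (v - 3)*(v + 1)*(v + 2)*(v + 3)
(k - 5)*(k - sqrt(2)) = k^2 - 5*k - sqrt(2)*k + 5*sqrt(2)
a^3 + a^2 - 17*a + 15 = (a - 3)*(a - 1)*(a + 5)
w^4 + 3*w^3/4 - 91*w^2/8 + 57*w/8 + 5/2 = (w - 5/2)*(w - 1)*(w + 1/4)*(w + 4)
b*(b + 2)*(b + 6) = b^3 + 8*b^2 + 12*b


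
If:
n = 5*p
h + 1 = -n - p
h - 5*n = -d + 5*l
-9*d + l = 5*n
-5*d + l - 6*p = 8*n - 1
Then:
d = -59/516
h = -149/129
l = -593/1548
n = 50/387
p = 10/387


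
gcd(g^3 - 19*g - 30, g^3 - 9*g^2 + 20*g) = g - 5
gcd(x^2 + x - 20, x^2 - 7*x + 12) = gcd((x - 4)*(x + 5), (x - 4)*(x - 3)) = x - 4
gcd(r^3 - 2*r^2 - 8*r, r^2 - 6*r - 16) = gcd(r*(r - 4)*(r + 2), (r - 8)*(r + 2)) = r + 2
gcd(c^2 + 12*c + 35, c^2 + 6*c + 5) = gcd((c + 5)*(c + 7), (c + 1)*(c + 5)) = c + 5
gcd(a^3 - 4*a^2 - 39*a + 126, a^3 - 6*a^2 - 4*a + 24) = 1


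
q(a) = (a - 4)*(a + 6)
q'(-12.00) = -22.00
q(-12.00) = 96.00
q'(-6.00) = -10.00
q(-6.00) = 0.00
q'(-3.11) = -4.22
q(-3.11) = -20.55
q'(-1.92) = -1.84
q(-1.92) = -24.15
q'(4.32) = 10.64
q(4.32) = 3.30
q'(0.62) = 3.24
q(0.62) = -22.38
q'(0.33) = 2.66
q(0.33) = -23.23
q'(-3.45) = -4.90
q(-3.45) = -19.00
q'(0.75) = 3.50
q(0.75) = -21.94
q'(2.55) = 7.10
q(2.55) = -12.40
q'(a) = 2*a + 2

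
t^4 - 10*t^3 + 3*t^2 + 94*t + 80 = (t - 8)*(t - 5)*(t + 1)*(t + 2)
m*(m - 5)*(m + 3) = m^3 - 2*m^2 - 15*m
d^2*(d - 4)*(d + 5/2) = d^4 - 3*d^3/2 - 10*d^2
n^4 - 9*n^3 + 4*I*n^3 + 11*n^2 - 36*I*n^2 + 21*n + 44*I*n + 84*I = (n - 7)*(n - 3)*(n + 1)*(n + 4*I)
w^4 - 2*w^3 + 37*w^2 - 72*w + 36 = (w - 6*I)*(w + 6*I)*(-I*w + I)*(I*w - I)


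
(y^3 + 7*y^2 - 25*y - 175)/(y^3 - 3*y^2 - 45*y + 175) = (y + 5)/(y - 5)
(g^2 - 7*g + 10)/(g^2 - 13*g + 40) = (g - 2)/(g - 8)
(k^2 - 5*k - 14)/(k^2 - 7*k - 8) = (-k^2 + 5*k + 14)/(-k^2 + 7*k + 8)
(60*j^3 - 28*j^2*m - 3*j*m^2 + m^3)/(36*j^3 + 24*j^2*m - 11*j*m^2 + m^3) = (10*j^2 - 3*j*m - m^2)/(6*j^2 + 5*j*m - m^2)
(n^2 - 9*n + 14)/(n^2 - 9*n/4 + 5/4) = 4*(n^2 - 9*n + 14)/(4*n^2 - 9*n + 5)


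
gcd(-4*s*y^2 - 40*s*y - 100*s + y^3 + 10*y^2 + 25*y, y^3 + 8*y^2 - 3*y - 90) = y + 5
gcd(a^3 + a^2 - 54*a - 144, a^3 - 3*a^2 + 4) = 1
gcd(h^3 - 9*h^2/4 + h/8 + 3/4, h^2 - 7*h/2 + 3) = h - 2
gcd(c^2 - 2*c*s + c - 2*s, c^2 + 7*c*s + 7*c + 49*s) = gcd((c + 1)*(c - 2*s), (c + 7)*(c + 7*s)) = 1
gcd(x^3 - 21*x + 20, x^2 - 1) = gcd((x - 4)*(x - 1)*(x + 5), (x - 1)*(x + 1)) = x - 1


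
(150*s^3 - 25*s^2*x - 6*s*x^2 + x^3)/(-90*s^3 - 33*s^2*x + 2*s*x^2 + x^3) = (-5*s + x)/(3*s + x)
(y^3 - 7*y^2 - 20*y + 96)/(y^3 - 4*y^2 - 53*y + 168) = (y + 4)/(y + 7)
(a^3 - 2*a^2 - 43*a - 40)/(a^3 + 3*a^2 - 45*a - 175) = (a^2 - 7*a - 8)/(a^2 - 2*a - 35)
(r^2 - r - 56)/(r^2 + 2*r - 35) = (r - 8)/(r - 5)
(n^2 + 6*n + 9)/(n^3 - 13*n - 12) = (n + 3)/(n^2 - 3*n - 4)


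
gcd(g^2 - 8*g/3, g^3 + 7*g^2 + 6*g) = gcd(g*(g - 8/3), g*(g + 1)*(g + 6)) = g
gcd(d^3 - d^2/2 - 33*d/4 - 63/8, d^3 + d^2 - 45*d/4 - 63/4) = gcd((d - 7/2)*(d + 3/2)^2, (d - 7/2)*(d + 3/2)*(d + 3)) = d^2 - 2*d - 21/4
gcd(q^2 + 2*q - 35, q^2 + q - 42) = q + 7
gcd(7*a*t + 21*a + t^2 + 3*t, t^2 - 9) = t + 3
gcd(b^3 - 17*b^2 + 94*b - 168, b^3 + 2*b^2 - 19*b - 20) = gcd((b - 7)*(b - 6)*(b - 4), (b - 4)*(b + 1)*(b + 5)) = b - 4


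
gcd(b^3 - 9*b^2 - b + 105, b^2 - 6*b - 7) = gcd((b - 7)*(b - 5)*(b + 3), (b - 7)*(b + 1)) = b - 7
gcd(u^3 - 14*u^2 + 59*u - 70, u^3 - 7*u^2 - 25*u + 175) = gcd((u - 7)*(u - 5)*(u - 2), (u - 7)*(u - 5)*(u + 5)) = u^2 - 12*u + 35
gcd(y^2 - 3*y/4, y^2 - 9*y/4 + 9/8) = y - 3/4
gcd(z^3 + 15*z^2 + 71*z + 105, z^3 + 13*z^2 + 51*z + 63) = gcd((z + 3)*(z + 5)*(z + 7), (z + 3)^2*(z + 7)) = z^2 + 10*z + 21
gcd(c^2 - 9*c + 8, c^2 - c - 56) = c - 8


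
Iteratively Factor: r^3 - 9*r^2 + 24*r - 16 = (r - 4)*(r^2 - 5*r + 4) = (r - 4)^2*(r - 1)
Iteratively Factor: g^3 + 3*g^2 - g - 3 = (g + 1)*(g^2 + 2*g - 3) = (g - 1)*(g + 1)*(g + 3)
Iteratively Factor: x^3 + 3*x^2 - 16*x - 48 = (x + 3)*(x^2 - 16) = (x - 4)*(x + 3)*(x + 4)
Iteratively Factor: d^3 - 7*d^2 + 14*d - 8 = (d - 1)*(d^2 - 6*d + 8) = (d - 2)*(d - 1)*(d - 4)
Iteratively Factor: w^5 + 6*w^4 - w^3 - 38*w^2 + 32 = (w + 4)*(w^4 + 2*w^3 - 9*w^2 - 2*w + 8) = (w - 1)*(w + 4)*(w^3 + 3*w^2 - 6*w - 8) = (w - 2)*(w - 1)*(w + 4)*(w^2 + 5*w + 4) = (w - 2)*(w - 1)*(w + 4)^2*(w + 1)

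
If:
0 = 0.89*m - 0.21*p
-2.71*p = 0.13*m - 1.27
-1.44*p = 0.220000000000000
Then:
No Solution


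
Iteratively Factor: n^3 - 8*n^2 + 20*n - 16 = (n - 4)*(n^2 - 4*n + 4) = (n - 4)*(n - 2)*(n - 2)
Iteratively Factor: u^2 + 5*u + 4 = (u + 1)*(u + 4)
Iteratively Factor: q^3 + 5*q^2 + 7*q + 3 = (q + 1)*(q^2 + 4*q + 3) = (q + 1)^2*(q + 3)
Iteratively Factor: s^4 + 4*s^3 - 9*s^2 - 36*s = (s + 3)*(s^3 + s^2 - 12*s) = s*(s + 3)*(s^2 + s - 12) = s*(s - 3)*(s + 3)*(s + 4)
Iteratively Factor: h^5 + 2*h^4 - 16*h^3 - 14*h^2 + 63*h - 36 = (h + 3)*(h^4 - h^3 - 13*h^2 + 25*h - 12) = (h - 1)*(h + 3)*(h^3 - 13*h + 12) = (h - 1)^2*(h + 3)*(h^2 + h - 12) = (h - 1)^2*(h + 3)*(h + 4)*(h - 3)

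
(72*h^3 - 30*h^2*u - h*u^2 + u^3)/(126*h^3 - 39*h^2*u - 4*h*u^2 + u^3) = (-4*h + u)/(-7*h + u)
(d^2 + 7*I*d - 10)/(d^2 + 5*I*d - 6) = (d + 5*I)/(d + 3*I)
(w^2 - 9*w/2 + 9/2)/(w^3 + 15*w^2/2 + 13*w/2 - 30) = (w - 3)/(w^2 + 9*w + 20)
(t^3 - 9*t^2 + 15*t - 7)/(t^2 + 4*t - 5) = (t^2 - 8*t + 7)/(t + 5)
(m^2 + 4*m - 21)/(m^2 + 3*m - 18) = (m + 7)/(m + 6)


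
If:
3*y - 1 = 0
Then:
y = 1/3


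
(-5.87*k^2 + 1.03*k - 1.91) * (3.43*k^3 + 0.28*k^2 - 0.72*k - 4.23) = -20.1341*k^5 + 1.8893*k^4 - 2.0365*k^3 + 23.5537*k^2 - 2.9817*k + 8.0793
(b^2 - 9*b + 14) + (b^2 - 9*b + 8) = 2*b^2 - 18*b + 22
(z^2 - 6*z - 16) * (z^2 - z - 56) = z^4 - 7*z^3 - 66*z^2 + 352*z + 896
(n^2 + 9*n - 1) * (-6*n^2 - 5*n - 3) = -6*n^4 - 59*n^3 - 42*n^2 - 22*n + 3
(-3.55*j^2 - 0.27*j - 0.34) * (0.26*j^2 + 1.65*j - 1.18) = -0.923*j^4 - 5.9277*j^3 + 3.6551*j^2 - 0.2424*j + 0.4012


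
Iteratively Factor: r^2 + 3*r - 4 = (r + 4)*(r - 1)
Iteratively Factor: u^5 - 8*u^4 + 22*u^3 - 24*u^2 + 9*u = (u - 3)*(u^4 - 5*u^3 + 7*u^2 - 3*u) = (u - 3)*(u - 1)*(u^3 - 4*u^2 + 3*u) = (u - 3)^2*(u - 1)*(u^2 - u) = u*(u - 3)^2*(u - 1)*(u - 1)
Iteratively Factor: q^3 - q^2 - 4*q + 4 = (q - 2)*(q^2 + q - 2) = (q - 2)*(q + 2)*(q - 1)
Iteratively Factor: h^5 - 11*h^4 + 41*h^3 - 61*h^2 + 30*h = (h)*(h^4 - 11*h^3 + 41*h^2 - 61*h + 30) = h*(h - 1)*(h^3 - 10*h^2 + 31*h - 30) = h*(h - 5)*(h - 1)*(h^2 - 5*h + 6) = h*(h - 5)*(h - 2)*(h - 1)*(h - 3)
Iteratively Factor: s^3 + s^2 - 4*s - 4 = (s + 2)*(s^2 - s - 2) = (s - 2)*(s + 2)*(s + 1)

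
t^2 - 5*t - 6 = (t - 6)*(t + 1)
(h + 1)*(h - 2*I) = h^2 + h - 2*I*h - 2*I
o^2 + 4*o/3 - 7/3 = (o - 1)*(o + 7/3)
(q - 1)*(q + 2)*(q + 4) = q^3 + 5*q^2 + 2*q - 8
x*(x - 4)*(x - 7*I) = x^3 - 4*x^2 - 7*I*x^2 + 28*I*x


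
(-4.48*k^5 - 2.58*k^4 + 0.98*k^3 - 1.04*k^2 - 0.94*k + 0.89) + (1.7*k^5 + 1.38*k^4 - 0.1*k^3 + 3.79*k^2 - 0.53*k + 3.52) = -2.78*k^5 - 1.2*k^4 + 0.88*k^3 + 2.75*k^2 - 1.47*k + 4.41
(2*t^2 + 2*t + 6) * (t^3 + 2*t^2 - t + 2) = 2*t^5 + 6*t^4 + 8*t^3 + 14*t^2 - 2*t + 12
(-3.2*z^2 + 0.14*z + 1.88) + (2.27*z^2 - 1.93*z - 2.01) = -0.93*z^2 - 1.79*z - 0.13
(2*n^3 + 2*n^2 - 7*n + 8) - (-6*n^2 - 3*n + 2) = 2*n^3 + 8*n^2 - 4*n + 6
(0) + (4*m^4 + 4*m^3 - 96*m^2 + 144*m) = 4*m^4 + 4*m^3 - 96*m^2 + 144*m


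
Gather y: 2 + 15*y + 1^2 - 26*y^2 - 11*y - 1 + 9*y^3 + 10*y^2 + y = 9*y^3 - 16*y^2 + 5*y + 2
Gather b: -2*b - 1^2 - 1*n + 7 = -2*b - n + 6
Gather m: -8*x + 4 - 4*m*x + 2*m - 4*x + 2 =m*(2 - 4*x) - 12*x + 6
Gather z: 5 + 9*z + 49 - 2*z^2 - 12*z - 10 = -2*z^2 - 3*z + 44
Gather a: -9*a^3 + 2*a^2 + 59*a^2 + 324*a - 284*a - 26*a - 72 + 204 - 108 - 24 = -9*a^3 + 61*a^2 + 14*a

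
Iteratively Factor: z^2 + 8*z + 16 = (z + 4)*(z + 4)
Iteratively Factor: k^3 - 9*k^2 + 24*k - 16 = (k - 4)*(k^2 - 5*k + 4) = (k - 4)*(k - 1)*(k - 4)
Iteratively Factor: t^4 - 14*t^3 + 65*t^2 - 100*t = (t - 4)*(t^3 - 10*t^2 + 25*t) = t*(t - 4)*(t^2 - 10*t + 25) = t*(t - 5)*(t - 4)*(t - 5)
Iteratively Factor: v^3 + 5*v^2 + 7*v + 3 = (v + 1)*(v^2 + 4*v + 3) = (v + 1)*(v + 3)*(v + 1)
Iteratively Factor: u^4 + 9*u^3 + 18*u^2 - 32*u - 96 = (u + 3)*(u^3 + 6*u^2 - 32) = (u + 3)*(u + 4)*(u^2 + 2*u - 8) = (u - 2)*(u + 3)*(u + 4)*(u + 4)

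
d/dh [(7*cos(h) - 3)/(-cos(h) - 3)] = 24*sin(h)/(cos(h) + 3)^2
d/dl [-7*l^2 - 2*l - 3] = -14*l - 2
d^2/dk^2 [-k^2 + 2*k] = -2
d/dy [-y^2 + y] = 1 - 2*y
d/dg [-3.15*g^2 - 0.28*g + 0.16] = -6.3*g - 0.28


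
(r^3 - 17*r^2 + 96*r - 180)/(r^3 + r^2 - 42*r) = (r^2 - 11*r + 30)/(r*(r + 7))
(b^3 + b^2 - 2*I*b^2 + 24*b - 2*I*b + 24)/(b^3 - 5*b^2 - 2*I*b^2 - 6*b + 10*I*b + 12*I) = (b^2 - 2*I*b + 24)/(b^2 - 2*b*(3 + I) + 12*I)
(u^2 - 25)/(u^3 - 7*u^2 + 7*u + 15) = (u + 5)/(u^2 - 2*u - 3)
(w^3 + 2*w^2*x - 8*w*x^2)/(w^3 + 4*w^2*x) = (w - 2*x)/w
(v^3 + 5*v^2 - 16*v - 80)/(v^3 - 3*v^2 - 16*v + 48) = (v + 5)/(v - 3)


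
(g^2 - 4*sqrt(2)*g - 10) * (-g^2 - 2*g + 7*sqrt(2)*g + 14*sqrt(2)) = -g^4 - 2*g^3 + 11*sqrt(2)*g^3 - 46*g^2 + 22*sqrt(2)*g^2 - 70*sqrt(2)*g - 92*g - 140*sqrt(2)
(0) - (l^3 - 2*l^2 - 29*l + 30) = -l^3 + 2*l^2 + 29*l - 30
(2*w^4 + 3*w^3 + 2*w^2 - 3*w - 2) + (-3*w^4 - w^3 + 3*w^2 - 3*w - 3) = -w^4 + 2*w^3 + 5*w^2 - 6*w - 5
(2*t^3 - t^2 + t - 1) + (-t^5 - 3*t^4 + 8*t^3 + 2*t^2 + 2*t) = -t^5 - 3*t^4 + 10*t^3 + t^2 + 3*t - 1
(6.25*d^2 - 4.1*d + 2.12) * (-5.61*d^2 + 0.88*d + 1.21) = -35.0625*d^4 + 28.501*d^3 - 7.9387*d^2 - 3.0954*d + 2.5652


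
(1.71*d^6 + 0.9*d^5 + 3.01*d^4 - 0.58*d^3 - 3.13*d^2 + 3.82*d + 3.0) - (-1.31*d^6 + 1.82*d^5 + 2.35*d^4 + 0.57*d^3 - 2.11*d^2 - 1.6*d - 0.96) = 3.02*d^6 - 0.92*d^5 + 0.66*d^4 - 1.15*d^3 - 1.02*d^2 + 5.42*d + 3.96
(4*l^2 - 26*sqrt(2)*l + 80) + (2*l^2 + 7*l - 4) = 6*l^2 - 26*sqrt(2)*l + 7*l + 76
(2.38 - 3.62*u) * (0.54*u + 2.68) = -1.9548*u^2 - 8.4164*u + 6.3784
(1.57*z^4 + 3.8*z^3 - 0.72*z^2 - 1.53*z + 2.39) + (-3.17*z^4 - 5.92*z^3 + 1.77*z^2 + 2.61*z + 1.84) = -1.6*z^4 - 2.12*z^3 + 1.05*z^2 + 1.08*z + 4.23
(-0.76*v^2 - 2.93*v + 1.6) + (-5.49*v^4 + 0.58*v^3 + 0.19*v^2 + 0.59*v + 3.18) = -5.49*v^4 + 0.58*v^3 - 0.57*v^2 - 2.34*v + 4.78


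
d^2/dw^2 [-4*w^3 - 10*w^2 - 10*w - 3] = -24*w - 20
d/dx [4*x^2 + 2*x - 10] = 8*x + 2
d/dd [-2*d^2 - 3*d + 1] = -4*d - 3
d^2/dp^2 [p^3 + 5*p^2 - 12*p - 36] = 6*p + 10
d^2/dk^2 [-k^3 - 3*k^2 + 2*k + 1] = -6*k - 6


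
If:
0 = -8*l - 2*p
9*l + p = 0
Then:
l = 0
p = 0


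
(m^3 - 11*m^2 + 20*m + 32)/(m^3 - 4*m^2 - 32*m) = (m^2 - 3*m - 4)/(m*(m + 4))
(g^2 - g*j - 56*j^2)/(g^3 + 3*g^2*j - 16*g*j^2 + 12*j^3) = (g^2 - g*j - 56*j^2)/(g^3 + 3*g^2*j - 16*g*j^2 + 12*j^3)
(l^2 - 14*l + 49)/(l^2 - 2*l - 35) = (l - 7)/(l + 5)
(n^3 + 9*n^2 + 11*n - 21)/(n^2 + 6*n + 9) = (n^2 + 6*n - 7)/(n + 3)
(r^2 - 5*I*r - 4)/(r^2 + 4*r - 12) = (r^2 - 5*I*r - 4)/(r^2 + 4*r - 12)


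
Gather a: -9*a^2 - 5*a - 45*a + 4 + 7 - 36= -9*a^2 - 50*a - 25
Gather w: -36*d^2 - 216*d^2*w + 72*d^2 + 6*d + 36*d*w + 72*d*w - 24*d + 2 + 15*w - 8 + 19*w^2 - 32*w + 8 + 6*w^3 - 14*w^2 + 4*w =36*d^2 - 18*d + 6*w^3 + 5*w^2 + w*(-216*d^2 + 108*d - 13) + 2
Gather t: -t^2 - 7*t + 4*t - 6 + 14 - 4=-t^2 - 3*t + 4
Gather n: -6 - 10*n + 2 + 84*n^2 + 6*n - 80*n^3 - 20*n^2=-80*n^3 + 64*n^2 - 4*n - 4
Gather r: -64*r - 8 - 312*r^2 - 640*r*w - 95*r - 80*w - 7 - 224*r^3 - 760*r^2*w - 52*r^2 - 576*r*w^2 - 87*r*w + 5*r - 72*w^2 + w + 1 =-224*r^3 + r^2*(-760*w - 364) + r*(-576*w^2 - 727*w - 154) - 72*w^2 - 79*w - 14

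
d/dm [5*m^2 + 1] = 10*m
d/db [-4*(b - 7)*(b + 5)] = 8 - 8*b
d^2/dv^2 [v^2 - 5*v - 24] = 2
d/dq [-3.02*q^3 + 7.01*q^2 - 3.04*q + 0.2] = -9.06*q^2 + 14.02*q - 3.04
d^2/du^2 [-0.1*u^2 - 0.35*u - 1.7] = -0.200000000000000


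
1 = 1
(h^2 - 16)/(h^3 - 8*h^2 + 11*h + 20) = (h + 4)/(h^2 - 4*h - 5)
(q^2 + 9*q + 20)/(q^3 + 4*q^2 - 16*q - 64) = (q + 5)/(q^2 - 16)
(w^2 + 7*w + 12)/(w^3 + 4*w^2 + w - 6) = (w + 4)/(w^2 + w - 2)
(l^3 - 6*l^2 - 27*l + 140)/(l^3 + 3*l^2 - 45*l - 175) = (l - 4)/(l + 5)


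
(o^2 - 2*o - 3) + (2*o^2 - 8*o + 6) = 3*o^2 - 10*o + 3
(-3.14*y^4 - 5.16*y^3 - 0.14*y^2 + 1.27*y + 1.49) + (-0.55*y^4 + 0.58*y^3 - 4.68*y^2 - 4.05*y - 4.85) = -3.69*y^4 - 4.58*y^3 - 4.82*y^2 - 2.78*y - 3.36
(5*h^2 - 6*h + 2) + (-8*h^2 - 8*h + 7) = -3*h^2 - 14*h + 9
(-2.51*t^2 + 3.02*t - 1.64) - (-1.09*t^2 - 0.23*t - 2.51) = -1.42*t^2 + 3.25*t + 0.87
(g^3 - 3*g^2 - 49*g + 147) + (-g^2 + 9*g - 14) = g^3 - 4*g^2 - 40*g + 133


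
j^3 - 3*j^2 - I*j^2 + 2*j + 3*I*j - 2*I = (j - 2)*(j - 1)*(j - I)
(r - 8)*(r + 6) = r^2 - 2*r - 48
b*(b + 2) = b^2 + 2*b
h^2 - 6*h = h*(h - 6)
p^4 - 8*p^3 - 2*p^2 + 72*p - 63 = (p - 7)*(p - 3)*(p - 1)*(p + 3)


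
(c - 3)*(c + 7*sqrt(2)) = c^2 - 3*c + 7*sqrt(2)*c - 21*sqrt(2)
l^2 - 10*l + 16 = (l - 8)*(l - 2)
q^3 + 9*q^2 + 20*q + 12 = (q + 1)*(q + 2)*(q + 6)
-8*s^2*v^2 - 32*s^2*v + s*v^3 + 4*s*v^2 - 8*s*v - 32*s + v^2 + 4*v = (-8*s + v)*(v + 4)*(s*v + 1)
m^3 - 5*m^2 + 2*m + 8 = (m - 4)*(m - 2)*(m + 1)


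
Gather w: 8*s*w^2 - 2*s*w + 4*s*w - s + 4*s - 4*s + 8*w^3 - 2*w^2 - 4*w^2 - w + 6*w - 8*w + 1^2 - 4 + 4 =-s + 8*w^3 + w^2*(8*s - 6) + w*(2*s - 3) + 1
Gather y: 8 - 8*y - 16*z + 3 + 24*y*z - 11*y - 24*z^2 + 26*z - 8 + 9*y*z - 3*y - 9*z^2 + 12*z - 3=y*(33*z - 22) - 33*z^2 + 22*z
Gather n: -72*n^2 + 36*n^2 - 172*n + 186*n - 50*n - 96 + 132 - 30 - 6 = -36*n^2 - 36*n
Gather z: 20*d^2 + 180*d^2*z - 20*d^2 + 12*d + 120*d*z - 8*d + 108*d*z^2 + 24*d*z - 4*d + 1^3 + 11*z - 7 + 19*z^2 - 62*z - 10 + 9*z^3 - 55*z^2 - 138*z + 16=9*z^3 + z^2*(108*d - 36) + z*(180*d^2 + 144*d - 189)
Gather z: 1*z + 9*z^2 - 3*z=9*z^2 - 2*z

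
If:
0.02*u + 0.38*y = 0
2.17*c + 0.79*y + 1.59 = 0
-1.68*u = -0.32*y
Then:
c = -0.73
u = 0.00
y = 0.00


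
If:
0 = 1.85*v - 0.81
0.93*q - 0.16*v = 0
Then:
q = 0.08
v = 0.44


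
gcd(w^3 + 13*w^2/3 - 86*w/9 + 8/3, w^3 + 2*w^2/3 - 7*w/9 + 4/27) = w - 1/3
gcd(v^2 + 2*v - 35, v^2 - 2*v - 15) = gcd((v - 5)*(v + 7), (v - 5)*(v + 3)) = v - 5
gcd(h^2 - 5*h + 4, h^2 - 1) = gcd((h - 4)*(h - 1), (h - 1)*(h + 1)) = h - 1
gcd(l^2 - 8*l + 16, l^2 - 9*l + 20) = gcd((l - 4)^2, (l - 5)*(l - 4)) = l - 4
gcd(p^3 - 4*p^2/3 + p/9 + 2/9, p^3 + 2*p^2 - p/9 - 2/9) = p + 1/3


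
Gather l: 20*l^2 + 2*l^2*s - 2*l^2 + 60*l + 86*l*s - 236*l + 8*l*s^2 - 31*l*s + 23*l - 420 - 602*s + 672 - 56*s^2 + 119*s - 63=l^2*(2*s + 18) + l*(8*s^2 + 55*s - 153) - 56*s^2 - 483*s + 189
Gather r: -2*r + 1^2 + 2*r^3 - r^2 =2*r^3 - r^2 - 2*r + 1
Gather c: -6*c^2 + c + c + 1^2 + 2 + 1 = -6*c^2 + 2*c + 4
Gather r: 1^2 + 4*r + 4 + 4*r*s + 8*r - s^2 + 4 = r*(4*s + 12) - s^2 + 9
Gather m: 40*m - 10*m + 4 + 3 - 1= 30*m + 6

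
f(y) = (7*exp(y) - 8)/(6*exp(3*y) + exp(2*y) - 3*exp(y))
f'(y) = (7*exp(y) - 8)*(-18*exp(3*y) - 2*exp(2*y) + 3*exp(y))/(6*exp(3*y) + exp(2*y) - 3*exp(y))^2 + 7*exp(y)/(6*exp(3*y) + exp(2*y) - 3*exp(y))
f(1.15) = 0.07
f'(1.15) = -0.11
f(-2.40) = 28.39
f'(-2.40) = -28.95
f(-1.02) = 8.17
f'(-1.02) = -3.49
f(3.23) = 0.00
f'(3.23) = -0.00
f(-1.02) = 8.17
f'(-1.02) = -3.49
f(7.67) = 0.00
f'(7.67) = -0.00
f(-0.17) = -1.17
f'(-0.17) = 9.70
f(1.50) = 0.04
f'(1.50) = -0.07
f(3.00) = 0.00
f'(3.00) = -0.00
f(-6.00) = 1074.38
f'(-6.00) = -1075.80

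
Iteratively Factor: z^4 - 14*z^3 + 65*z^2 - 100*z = (z - 5)*(z^3 - 9*z^2 + 20*z) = (z - 5)^2*(z^2 - 4*z) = z*(z - 5)^2*(z - 4)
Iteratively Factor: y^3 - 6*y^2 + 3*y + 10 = (y - 5)*(y^2 - y - 2) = (y - 5)*(y - 2)*(y + 1)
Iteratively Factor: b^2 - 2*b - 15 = (b + 3)*(b - 5)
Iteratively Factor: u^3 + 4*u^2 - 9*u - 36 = (u + 3)*(u^2 + u - 12) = (u + 3)*(u + 4)*(u - 3)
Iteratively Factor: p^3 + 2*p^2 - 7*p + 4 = (p - 1)*(p^2 + 3*p - 4) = (p - 1)*(p + 4)*(p - 1)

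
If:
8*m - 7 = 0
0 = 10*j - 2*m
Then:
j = 7/40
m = 7/8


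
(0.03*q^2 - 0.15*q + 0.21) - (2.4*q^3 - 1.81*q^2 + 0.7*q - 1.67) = -2.4*q^3 + 1.84*q^2 - 0.85*q + 1.88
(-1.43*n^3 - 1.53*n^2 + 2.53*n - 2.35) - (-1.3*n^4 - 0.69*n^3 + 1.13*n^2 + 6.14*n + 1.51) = 1.3*n^4 - 0.74*n^3 - 2.66*n^2 - 3.61*n - 3.86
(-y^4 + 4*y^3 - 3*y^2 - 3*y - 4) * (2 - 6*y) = 6*y^5 - 26*y^4 + 26*y^3 + 12*y^2 + 18*y - 8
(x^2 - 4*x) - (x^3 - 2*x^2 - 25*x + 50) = -x^3 + 3*x^2 + 21*x - 50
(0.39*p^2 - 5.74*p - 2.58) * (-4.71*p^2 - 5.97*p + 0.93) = -1.8369*p^4 + 24.7071*p^3 + 46.7823*p^2 + 10.0644*p - 2.3994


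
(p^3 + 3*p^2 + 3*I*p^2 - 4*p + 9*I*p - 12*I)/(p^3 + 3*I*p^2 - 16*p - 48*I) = (p - 1)/(p - 4)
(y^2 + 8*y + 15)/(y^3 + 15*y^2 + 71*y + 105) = 1/(y + 7)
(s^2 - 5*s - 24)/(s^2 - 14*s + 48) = (s + 3)/(s - 6)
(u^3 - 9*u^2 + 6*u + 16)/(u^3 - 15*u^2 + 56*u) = (u^2 - u - 2)/(u*(u - 7))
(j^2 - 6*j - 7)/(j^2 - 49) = (j + 1)/(j + 7)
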